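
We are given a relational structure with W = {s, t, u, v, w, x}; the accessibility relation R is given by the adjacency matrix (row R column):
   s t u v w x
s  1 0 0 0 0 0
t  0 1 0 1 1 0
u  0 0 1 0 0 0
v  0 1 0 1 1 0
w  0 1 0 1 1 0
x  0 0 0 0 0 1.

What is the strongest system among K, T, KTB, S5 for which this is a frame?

S5

Reflexive (axiom T): yes — every world is R-related to itself.
Symmetric (axiom B): yes — every pair in R has its reverse in R.
Euclidean (axiom 5): yes — any two successors of a common world are R-related.
So F validates K, T, KTB, S5. The strongest is S5.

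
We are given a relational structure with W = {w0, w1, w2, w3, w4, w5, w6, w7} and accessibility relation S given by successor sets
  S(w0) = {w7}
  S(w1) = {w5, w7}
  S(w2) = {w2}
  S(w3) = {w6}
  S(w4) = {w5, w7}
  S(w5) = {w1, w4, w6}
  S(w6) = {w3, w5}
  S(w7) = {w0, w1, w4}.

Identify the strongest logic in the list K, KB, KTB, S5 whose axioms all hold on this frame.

KB

Symmetric (axiom B): yes — every pair in S has its reverse in S.
Reflexive (axiom T): no — w0 is not related to itself.
Euclidean (axiom 5): no — w1 S w5 and w1 S w7, but not w5 S w7.
So F validates K, KB; KTB would additionally require S to be reflexive. The strongest is KB.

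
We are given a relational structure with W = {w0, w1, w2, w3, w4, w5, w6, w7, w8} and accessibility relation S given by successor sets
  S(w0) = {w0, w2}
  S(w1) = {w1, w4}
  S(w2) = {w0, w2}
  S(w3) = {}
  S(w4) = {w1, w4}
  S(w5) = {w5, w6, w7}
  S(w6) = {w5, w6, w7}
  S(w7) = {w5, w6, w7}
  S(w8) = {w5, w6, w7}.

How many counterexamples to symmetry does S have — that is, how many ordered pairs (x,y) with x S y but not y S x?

3

Enumerating: (w8,w5), (w8,w6), (w8,w7).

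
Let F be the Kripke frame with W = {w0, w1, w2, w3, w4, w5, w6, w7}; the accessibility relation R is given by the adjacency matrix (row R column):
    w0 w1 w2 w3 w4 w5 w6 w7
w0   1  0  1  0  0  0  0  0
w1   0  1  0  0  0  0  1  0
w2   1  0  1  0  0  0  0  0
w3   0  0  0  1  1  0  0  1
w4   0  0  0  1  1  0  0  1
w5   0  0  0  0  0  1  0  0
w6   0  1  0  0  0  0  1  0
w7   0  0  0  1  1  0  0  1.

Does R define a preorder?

Reflexive: yes — every world is R-related to itself.
Transitive: yes — every two-step R-path is closed by a direct edge.
So R is a preorder.

Yes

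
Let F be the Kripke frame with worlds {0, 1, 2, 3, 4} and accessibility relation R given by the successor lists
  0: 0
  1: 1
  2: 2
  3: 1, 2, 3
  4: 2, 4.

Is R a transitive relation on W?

Yes

Transitive: yes — every two-step R-path is closed by a direct edge.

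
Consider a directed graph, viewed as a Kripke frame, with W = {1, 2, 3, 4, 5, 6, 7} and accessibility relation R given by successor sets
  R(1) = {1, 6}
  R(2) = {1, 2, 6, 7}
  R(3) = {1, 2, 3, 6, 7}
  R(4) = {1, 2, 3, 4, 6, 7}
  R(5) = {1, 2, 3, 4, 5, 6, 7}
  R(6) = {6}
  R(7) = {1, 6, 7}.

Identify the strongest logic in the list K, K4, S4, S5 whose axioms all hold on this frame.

Transitive (axiom 4): yes — every two-step R-path is closed by a direct edge.
Reflexive (axiom T): yes — every world is R-related to itself.
Euclidean (axiom 5): no — 2 R 1 and 2 R 7, but not 1 R 7.
So F validates K, K4, S4; S5 would additionally require R to be Euclidean. The strongest is S4.

S4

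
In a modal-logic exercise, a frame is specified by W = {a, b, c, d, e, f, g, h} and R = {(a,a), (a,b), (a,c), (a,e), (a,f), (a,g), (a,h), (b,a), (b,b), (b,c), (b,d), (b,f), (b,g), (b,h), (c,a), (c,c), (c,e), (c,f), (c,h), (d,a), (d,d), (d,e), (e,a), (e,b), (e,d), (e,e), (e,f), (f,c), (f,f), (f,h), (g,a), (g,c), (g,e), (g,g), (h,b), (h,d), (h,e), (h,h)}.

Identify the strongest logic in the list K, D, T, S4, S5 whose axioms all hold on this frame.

Serial (axiom D): yes — every world has a successor (e.g. a R a).
Reflexive (axiom T): yes — every world is R-related to itself.
Transitive (axiom 4): no — a R b and b R d, but not a R d.
Euclidean (axiom 5): no — a R b and a R e, but not b R e.
So F validates K, D, T; S4 would additionally require R to be transitive. The strongest is T.

T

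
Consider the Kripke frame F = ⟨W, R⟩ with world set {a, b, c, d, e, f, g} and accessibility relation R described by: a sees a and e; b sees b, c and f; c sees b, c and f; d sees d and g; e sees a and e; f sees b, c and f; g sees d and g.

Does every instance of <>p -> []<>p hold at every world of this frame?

Yes

By correspondence theory, 5 is valid on a frame iff R is Euclidean.
Euclidean: yes — any two successors of a common world are R-related.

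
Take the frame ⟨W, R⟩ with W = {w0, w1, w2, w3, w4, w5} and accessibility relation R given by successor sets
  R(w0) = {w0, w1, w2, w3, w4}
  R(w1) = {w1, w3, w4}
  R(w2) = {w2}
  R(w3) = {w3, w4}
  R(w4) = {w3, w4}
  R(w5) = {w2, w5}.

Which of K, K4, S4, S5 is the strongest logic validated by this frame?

Transitive (axiom 4): yes — every two-step R-path is closed by a direct edge.
Reflexive (axiom T): yes — every world is R-related to itself.
Euclidean (axiom 5): no — w0 R w1 and w0 R w2, but not w1 R w2.
So F validates K, K4, S4; S5 would additionally require R to be Euclidean. The strongest is S4.

S4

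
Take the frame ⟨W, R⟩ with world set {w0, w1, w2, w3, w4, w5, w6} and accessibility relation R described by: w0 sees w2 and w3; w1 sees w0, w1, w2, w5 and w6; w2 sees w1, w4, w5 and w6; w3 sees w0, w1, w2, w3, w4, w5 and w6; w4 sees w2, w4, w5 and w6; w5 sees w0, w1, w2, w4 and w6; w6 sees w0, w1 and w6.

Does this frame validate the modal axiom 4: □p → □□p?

No

The schema 4 characterises exactly the transitive frames.
Transitive: no — w0 R w2 and w2 R w1, but not w0 R w1.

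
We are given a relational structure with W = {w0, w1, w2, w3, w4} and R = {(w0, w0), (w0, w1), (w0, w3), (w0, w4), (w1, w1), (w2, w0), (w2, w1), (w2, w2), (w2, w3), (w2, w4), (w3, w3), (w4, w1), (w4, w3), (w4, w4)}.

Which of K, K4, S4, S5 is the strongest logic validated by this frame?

Transitive (axiom 4): yes — every two-step R-path is closed by a direct edge.
Reflexive (axiom T): yes — every world is R-related to itself.
Euclidean (axiom 5): no — w0 R w1 and w0 R w3, but not w1 R w3.
So F validates K, K4, S4; S5 would additionally require R to be Euclidean. The strongest is S4.

S4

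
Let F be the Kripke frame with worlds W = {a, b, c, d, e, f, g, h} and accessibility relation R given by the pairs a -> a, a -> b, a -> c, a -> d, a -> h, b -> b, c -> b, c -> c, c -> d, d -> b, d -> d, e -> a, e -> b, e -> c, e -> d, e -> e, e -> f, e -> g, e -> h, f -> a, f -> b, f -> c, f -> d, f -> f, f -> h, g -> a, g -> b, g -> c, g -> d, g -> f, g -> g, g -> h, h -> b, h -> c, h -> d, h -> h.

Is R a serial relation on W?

Serial: yes — every world has a successor (e.g. a R a).

Yes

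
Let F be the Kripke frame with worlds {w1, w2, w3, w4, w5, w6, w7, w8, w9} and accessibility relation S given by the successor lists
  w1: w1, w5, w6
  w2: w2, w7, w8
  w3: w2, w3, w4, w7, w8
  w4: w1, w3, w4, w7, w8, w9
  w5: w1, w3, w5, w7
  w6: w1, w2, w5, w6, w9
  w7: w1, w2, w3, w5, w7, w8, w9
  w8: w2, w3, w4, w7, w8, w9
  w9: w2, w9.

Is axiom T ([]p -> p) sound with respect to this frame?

Yes

By correspondence theory, T is valid on a frame iff S is reflexive.
Reflexive: yes — every world is S-related to itself.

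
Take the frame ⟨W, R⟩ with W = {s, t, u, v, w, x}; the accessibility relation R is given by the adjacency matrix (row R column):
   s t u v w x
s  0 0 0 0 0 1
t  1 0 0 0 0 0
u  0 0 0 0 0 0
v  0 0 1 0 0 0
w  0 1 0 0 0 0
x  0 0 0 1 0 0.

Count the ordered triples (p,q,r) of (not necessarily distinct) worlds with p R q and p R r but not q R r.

5

Enumerating: (s,x,x), (t,s,s), (v,u,u), (w,t,t), (x,v,v).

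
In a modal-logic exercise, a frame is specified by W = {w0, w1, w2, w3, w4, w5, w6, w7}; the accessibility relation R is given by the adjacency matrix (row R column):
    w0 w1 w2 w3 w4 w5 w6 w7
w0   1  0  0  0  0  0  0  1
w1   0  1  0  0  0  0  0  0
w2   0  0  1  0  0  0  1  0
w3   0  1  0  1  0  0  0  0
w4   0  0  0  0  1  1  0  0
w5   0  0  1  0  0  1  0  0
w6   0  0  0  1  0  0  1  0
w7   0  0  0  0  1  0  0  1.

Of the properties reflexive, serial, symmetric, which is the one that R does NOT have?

Reflexive: yes — every world is R-related to itself.
Serial: yes — every world has a successor (e.g. w0 R w0).
Symmetric: no — w0 R w7 but not w7 R w0.
Only symmetric fails.

symmetric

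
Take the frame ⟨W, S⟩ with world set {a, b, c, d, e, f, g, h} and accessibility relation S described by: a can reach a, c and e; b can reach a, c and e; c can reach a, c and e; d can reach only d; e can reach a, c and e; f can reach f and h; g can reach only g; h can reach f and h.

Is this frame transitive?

Yes

Transitive: yes — every two-step S-path is closed by a direct edge.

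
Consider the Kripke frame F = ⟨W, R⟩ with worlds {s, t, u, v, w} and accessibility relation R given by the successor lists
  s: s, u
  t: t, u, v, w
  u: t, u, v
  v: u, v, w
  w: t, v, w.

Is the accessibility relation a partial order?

No

Reflexive: yes — every world is R-related to itself.
Transitive: no — s R u and u R t, but not s R t.
Antisymmetric: no — t R u and u R t with t ≠ u.
So R is not a partial order.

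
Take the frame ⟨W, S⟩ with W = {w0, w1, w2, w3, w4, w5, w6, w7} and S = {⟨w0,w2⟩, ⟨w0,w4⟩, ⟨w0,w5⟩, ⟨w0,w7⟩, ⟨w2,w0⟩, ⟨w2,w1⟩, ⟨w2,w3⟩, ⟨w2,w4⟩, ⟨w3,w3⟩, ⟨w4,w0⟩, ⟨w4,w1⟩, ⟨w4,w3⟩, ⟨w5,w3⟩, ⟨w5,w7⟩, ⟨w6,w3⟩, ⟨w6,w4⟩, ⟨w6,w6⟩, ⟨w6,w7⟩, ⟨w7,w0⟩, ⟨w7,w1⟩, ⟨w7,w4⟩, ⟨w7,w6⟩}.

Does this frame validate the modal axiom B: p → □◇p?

The schema B characterises exactly the symmetric frames.
Symmetric: no — w0 S w5 but not w5 S w0.

No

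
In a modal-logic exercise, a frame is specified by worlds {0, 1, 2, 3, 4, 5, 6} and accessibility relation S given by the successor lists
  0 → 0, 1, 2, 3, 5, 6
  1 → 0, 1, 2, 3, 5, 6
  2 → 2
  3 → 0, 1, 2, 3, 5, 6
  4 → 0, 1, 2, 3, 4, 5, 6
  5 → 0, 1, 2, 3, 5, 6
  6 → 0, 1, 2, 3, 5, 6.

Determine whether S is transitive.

Yes

Transitive: yes — every two-step S-path is closed by a direct edge.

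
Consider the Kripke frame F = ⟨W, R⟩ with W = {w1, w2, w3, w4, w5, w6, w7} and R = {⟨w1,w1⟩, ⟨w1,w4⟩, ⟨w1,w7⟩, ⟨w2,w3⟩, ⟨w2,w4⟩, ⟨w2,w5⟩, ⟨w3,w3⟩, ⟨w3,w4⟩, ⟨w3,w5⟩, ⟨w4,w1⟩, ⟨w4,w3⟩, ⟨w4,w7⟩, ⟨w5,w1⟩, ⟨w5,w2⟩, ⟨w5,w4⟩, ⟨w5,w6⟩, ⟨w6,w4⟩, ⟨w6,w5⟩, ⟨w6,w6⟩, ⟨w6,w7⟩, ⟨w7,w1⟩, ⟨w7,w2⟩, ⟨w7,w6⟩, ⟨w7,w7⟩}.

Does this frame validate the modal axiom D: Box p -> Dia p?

Yes

Axiom D corresponds to the accessibility relation being serial.
Serial: yes — every world has a successor (e.g. w1 R w1).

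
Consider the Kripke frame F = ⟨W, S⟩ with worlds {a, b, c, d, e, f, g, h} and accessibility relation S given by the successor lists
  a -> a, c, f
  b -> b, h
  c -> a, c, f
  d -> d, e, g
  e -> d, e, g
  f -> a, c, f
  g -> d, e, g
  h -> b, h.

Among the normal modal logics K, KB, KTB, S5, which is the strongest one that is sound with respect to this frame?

S5

Symmetric (axiom B): yes — every pair in S has its reverse in S.
Reflexive (axiom T): yes — every world is S-related to itself.
Euclidean (axiom 5): yes — any two successors of a common world are S-related.
So F validates K, KB, KTB, S5. The strongest is S5.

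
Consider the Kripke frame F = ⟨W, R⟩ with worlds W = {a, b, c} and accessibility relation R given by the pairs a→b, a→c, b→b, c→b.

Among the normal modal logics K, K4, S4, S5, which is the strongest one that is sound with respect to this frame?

K4

Transitive (axiom 4): yes — every two-step R-path is closed by a direct edge.
Reflexive (axiom T): no — a is not related to itself.
Euclidean (axiom 5): no — a R b and a R c, but not b R c.
So F validates K, K4; S4 would additionally require R to be reflexive. The strongest is K4.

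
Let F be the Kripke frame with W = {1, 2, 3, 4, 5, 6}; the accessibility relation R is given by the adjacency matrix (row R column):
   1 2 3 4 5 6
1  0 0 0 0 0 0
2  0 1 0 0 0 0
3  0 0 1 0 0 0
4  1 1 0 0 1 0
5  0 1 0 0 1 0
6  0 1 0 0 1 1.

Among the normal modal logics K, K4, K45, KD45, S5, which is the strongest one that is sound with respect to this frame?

K4

Transitive (axiom 4): yes — every two-step R-path is closed by a direct edge.
Euclidean (axiom 5): no — 4 R 1 and 4 R 2, but not 1 R 2.
Serial (axiom D): no — 1 has no R-successor.
Reflexive (axiom T): no — 1 is not related to itself.
So F validates K, K4; K45 would additionally require R to be Euclidean. The strongest is K4.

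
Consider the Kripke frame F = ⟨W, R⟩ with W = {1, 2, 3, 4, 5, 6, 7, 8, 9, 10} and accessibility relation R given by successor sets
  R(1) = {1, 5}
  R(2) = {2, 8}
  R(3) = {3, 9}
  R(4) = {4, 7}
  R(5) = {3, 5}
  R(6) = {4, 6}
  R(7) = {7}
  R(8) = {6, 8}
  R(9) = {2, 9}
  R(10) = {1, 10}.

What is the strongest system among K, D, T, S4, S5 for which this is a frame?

Serial (axiom D): yes — every world has a successor (e.g. 1 R 1).
Reflexive (axiom T): yes — every world is R-related to itself.
Transitive (axiom 4): no — 1 R 5 and 5 R 3, but not 1 R 3.
Euclidean (axiom 5): no — 1 R 5 and 1 R 1, but not 5 R 1.
So F validates K, D, T; S4 would additionally require R to be transitive. The strongest is T.

T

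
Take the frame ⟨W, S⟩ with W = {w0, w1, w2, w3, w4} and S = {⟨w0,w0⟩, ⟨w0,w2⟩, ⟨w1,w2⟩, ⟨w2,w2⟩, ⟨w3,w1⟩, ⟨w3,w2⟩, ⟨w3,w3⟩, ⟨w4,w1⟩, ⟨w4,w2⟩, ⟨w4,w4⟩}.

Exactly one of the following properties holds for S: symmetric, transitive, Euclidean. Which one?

Symmetric: no — w0 S w2 but not w2 S w0.
Transitive: yes — every two-step S-path is closed by a direct edge.
Euclidean: no — w3 S w2 and w3 S w1, but not w2 S w1.
Only transitive holds.

transitive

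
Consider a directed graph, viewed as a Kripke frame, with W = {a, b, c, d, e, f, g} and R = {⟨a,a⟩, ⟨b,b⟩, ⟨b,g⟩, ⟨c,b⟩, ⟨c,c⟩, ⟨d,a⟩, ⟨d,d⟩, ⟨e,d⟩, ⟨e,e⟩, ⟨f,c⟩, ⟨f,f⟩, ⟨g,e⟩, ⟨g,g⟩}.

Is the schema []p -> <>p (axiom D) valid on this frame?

By correspondence theory, D is valid on a frame iff R is serial.
Serial: yes — every world has a successor (e.g. a R a).

Yes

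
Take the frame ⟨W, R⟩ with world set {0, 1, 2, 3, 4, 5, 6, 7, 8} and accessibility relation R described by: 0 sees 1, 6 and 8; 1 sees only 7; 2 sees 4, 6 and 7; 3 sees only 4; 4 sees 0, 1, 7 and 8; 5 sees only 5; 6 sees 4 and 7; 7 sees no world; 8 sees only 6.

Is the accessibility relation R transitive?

Transitive: no — 0 R 1 and 1 R 7, but not 0 R 7.

No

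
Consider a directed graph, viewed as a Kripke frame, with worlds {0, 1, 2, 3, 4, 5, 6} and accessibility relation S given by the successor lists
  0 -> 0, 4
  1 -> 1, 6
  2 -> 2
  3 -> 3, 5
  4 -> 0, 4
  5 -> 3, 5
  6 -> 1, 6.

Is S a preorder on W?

Yes

Reflexive: yes — every world is S-related to itself.
Transitive: yes — every two-step S-path is closed by a direct edge.
So S is a preorder.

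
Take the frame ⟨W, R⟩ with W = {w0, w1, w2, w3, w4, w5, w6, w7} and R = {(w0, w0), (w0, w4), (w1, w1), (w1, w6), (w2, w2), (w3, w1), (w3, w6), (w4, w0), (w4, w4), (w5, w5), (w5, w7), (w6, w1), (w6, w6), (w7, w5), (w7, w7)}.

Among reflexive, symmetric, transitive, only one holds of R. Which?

transitive

Reflexive: no — w3 is not related to itself.
Symmetric: no — w3 R w1 but not w1 R w3.
Transitive: yes — every two-step R-path is closed by a direct edge.
Only transitive holds.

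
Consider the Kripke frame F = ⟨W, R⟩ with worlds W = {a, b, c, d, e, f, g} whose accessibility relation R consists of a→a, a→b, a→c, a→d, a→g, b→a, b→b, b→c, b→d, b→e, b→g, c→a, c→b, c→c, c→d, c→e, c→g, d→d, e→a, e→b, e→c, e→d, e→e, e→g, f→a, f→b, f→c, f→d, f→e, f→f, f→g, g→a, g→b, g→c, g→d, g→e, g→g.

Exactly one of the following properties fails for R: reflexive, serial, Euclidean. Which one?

Reflexive: yes — every world is R-related to itself.
Serial: yes — every world has a successor (e.g. a R a).
Euclidean: no — a R d and a R b, but not d R b.
Only Euclidean fails.

Euclidean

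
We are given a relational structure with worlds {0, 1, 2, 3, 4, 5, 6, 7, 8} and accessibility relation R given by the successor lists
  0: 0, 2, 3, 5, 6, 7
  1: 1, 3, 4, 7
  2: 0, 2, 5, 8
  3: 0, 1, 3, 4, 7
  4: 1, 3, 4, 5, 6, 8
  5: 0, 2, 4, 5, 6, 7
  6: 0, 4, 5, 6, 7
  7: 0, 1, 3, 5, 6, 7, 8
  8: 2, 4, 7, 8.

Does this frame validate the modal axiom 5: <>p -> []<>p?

No

Axiom 5 corresponds to the accessibility relation being Euclidean.
Euclidean: no — 0 R 2 and 0 R 3, but not 2 R 3.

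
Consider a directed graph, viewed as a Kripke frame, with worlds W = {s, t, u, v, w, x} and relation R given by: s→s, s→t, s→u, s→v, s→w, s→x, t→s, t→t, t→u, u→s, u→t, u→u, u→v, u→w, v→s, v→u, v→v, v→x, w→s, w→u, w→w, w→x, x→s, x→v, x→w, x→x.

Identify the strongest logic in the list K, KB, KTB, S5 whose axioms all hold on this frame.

KTB

Symmetric (axiom B): yes — every pair in R has its reverse in R.
Reflexive (axiom T): yes — every world is R-related to itself.
Euclidean (axiom 5): no — s R t and s R v, but not t R v.
So F validates K, KB, KTB; S5 would additionally require R to be Euclidean. The strongest is KTB.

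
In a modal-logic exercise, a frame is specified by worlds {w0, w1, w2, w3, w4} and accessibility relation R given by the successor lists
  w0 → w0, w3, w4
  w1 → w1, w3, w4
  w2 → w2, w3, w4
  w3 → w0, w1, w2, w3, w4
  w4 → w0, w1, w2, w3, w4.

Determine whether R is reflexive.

Yes

Reflexive: yes — every world is R-related to itself.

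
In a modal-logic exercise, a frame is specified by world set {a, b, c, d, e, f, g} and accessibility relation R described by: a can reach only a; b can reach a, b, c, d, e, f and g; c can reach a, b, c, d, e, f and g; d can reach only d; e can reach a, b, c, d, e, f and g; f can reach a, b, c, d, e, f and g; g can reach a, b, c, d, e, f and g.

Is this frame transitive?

Yes

Transitive: yes — every two-step R-path is closed by a direct edge.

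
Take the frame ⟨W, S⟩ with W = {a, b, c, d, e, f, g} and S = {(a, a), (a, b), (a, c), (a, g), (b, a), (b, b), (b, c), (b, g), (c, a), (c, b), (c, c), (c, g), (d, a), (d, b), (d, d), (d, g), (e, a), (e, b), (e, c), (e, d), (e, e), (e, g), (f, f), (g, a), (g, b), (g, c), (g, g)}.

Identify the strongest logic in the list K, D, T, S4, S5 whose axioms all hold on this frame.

T

Serial (axiom D): yes — every world has a successor (e.g. a S a).
Reflexive (axiom T): yes — every world is S-related to itself.
Transitive (axiom 4): no — d S a and a S c, but not d S c.
Euclidean (axiom 5): no — e S a and e S d, but not a S d.
So F validates K, D, T; S4 would additionally require S to be transitive. The strongest is T.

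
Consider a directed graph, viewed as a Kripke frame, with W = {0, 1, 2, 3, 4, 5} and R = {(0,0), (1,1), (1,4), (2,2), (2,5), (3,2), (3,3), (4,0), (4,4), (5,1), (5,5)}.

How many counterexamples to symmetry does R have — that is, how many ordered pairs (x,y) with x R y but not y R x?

Enumerating: (1,4), (2,5), (3,2), (4,0), (5,1).

5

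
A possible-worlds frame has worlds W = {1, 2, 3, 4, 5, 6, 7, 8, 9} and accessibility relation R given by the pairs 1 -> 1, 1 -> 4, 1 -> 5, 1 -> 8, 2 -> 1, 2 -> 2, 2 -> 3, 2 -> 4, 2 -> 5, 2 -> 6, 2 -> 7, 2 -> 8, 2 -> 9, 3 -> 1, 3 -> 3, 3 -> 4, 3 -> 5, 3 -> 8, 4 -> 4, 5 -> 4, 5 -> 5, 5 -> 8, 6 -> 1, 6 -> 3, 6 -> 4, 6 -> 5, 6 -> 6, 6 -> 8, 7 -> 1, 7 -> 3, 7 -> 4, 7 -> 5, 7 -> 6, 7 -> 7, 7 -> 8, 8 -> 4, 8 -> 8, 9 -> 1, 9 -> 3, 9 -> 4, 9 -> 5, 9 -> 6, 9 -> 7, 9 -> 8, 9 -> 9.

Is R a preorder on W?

Yes

Reflexive: yes — every world is R-related to itself.
Transitive: yes — every two-step R-path is closed by a direct edge.
So R is a preorder.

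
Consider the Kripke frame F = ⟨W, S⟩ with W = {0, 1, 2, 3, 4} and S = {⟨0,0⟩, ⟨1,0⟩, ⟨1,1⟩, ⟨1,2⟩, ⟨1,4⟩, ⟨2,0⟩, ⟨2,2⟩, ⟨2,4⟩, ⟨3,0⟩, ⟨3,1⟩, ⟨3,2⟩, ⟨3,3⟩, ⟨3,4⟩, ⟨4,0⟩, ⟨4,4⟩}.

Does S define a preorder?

Reflexive: yes — every world is S-related to itself.
Transitive: yes — every two-step S-path is closed by a direct edge.
So S is a preorder.

Yes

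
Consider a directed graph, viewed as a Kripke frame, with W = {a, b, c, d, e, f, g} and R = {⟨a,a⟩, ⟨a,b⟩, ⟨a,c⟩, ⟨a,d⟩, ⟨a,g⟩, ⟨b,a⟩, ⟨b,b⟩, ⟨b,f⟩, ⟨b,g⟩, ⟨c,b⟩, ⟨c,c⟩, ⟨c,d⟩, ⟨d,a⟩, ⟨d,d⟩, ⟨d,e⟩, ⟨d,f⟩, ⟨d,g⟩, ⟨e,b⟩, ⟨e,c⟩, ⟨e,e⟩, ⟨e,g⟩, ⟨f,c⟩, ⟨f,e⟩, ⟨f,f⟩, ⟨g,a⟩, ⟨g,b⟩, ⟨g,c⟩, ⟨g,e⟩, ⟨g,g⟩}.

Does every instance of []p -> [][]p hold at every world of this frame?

By correspondence theory, 4 is valid on a frame iff R is transitive.
Transitive: no — a R b and b R f, but not a R f.

No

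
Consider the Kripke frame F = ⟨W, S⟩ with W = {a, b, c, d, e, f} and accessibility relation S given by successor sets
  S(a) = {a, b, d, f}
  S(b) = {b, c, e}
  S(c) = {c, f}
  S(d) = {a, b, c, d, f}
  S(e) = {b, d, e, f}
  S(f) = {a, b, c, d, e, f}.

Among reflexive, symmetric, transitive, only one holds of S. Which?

Reflexive: yes — every world is S-related to itself.
Symmetric: no — a S b but not b S a.
Transitive: no — a S b and b S c, but not a S c.
Only reflexive holds.

reflexive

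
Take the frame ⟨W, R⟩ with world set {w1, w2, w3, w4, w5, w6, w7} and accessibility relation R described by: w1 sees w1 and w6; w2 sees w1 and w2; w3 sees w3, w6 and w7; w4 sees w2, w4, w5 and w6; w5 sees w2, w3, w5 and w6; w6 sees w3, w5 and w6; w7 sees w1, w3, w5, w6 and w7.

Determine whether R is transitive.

No

Transitive: no — w1 R w6 and w6 R w3, but not w1 R w3.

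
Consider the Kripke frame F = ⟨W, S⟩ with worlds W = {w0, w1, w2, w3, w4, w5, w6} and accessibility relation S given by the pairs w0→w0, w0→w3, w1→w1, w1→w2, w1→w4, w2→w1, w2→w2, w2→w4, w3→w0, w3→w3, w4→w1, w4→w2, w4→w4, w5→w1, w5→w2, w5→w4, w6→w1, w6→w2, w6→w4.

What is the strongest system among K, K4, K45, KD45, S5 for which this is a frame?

Transitive (axiom 4): yes — every two-step S-path is closed by a direct edge.
Euclidean (axiom 5): yes — any two successors of a common world are S-related.
Serial (axiom D): yes — every world has a successor (e.g. w0 S w0).
Reflexive (axiom T): no — w5 is not related to itself.
So F validates K, K4, K45, KD45; S5 would additionally require S to be reflexive. The strongest is KD45.

KD45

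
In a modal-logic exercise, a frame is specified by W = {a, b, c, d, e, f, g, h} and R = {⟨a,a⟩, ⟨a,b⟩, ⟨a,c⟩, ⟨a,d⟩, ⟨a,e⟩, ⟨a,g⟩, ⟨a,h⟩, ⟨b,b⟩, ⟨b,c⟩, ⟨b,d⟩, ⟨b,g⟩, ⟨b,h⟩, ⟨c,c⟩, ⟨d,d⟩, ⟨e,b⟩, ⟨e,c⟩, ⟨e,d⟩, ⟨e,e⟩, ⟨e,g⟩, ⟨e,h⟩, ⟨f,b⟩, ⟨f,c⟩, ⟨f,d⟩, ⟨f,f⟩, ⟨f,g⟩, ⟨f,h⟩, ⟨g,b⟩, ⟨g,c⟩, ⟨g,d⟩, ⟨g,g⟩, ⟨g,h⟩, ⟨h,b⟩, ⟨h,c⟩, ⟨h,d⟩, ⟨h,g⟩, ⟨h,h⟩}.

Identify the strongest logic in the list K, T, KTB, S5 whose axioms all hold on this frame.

T

Reflexive (axiom T): yes — every world is R-related to itself.
Symmetric (axiom B): no — a R b but not b R a.
Euclidean (axiom 5): no — a R b and a R e, but not b R e.
So F validates K, T; KTB would additionally require R to be symmetric. The strongest is T.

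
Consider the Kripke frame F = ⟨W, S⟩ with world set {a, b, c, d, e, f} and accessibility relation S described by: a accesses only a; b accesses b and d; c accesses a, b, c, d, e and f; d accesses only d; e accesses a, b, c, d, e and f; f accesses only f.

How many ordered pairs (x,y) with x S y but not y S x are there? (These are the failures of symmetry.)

9

Enumerating: (b,d), (c,a), (c,b), (c,d), (c,f), (e,a), (e,b), (e,d), (e,f).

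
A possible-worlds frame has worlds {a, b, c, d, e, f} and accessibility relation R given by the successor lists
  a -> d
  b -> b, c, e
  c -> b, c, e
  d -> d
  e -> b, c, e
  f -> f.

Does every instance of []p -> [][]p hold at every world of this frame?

Yes

The schema 4 characterises exactly the transitive frames.
Transitive: yes — every two-step R-path is closed by a direct edge.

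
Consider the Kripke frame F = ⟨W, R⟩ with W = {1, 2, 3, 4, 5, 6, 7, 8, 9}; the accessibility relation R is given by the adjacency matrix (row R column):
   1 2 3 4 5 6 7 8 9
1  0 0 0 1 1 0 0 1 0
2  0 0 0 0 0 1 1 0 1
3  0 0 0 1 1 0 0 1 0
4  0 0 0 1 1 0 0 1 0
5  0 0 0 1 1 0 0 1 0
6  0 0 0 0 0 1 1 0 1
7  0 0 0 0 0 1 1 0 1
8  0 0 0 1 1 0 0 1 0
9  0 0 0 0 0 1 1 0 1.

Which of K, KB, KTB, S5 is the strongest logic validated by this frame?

Symmetric (axiom B): no — 1 R 4 but not 4 R 1.
Reflexive (axiom T): no — 1 is not related to itself.
Euclidean (axiom 5): yes — any two successors of a common world are R-related.
So F validates K; KB would additionally require R to be symmetric. The strongest is K.

K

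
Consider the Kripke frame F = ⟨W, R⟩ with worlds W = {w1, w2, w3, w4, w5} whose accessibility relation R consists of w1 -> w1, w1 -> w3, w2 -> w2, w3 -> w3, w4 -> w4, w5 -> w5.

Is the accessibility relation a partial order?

Yes

Reflexive: yes — every world is R-related to itself.
Transitive: yes — every two-step R-path is closed by a direct edge.
Antisymmetric: yes — no distinct pair is related both ways.
So R is a partial order.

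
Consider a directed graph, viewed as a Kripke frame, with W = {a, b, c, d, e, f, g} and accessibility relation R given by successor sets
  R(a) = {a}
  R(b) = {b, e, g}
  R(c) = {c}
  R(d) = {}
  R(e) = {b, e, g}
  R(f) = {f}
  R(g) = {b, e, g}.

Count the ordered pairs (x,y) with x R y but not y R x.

R is symmetric; there are no such tuples.

0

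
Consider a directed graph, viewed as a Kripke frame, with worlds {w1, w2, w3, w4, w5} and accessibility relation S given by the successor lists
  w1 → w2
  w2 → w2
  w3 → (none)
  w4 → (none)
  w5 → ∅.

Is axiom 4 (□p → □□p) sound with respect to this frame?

The schema 4 characterises exactly the transitive frames.
Transitive: yes — every two-step S-path is closed by a direct edge.

Yes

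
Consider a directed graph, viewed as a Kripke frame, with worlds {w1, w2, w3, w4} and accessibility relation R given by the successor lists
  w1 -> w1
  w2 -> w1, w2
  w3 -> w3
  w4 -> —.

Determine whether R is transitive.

Transitive: yes — every two-step R-path is closed by a direct edge.

Yes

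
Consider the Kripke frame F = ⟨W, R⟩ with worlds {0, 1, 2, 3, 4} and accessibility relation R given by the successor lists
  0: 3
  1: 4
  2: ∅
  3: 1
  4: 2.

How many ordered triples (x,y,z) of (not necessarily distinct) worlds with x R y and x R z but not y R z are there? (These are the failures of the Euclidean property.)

Enumerating: (0,3,3), (1,4,4), (3,1,1), (4,2,2).

4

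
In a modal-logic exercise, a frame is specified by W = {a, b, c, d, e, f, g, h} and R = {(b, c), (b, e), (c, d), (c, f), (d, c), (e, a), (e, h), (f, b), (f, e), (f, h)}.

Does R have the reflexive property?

No

Reflexive: no — a is not related to itself.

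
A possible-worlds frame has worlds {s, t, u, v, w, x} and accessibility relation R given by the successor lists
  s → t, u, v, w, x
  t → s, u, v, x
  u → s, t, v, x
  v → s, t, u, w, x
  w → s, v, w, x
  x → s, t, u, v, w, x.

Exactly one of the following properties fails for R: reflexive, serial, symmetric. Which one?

Reflexive: no — s is not related to itself.
Serial: yes — every world has a successor (e.g. s R t).
Symmetric: yes — every pair in R has its reverse in R.
Only reflexive fails.

reflexive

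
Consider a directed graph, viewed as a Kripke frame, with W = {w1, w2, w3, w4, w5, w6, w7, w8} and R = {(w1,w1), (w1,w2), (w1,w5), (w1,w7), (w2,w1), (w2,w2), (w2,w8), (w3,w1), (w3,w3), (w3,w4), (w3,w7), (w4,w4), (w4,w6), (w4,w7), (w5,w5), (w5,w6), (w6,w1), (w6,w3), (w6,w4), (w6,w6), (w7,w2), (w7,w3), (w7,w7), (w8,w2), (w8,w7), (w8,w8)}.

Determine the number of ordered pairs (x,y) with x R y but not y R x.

10

Enumerating: (w1,w5), (w1,w7), (w3,w1), (w3,w4), (w4,w7), (w5,w6), (w6,w1), (w6,w3), (w7,w2), (w8,w7).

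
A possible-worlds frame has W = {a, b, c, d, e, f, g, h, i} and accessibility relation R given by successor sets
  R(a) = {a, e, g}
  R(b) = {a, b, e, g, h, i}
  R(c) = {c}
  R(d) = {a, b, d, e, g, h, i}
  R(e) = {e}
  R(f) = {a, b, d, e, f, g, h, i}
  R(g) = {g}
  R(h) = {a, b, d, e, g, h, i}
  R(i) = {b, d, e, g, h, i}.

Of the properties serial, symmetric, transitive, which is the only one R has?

serial

Serial: yes — every world has a successor (e.g. a R a).
Symmetric: no — a R e but not e R a.
Transitive: no — b R h and h R d, but not b R d.
Only serial holds.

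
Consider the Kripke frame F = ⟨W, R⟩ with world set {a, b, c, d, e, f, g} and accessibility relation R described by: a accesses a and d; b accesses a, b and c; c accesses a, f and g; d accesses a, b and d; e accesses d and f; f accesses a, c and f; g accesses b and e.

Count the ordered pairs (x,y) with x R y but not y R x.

10

Enumerating: (b,a), (b,c), (c,a), (c,g), (d,b), (e,d), (e,f), (f,a), (g,b), (g,e).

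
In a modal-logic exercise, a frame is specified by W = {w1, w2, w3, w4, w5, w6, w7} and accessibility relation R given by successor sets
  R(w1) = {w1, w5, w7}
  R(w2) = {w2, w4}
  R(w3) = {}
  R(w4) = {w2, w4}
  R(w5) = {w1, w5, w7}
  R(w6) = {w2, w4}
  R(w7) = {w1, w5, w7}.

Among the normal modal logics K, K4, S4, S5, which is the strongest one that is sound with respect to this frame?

K4

Transitive (axiom 4): yes — every two-step R-path is closed by a direct edge.
Reflexive (axiom T): no — w3 is not related to itself.
Euclidean (axiom 5): yes — any two successors of a common world are R-related.
So F validates K, K4; S4 would additionally require R to be reflexive. The strongest is K4.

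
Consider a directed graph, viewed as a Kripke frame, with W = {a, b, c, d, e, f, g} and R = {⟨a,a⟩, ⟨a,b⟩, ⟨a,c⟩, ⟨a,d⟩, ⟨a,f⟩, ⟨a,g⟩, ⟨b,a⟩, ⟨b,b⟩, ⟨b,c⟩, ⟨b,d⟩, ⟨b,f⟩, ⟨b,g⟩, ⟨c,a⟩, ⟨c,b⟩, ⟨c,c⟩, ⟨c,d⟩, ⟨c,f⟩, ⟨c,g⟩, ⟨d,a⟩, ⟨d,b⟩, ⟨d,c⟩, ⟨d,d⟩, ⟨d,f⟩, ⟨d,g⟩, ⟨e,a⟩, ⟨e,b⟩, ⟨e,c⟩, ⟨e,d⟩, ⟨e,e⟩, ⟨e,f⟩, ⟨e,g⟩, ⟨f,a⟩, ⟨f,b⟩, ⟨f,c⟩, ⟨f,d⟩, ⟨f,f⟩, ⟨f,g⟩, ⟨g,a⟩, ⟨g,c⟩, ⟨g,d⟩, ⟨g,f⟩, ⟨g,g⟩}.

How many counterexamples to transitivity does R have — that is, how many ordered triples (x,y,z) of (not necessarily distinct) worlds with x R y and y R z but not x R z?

Enumerating: (g,a,b), (g,c,b), (g,d,b), (g,f,b).

4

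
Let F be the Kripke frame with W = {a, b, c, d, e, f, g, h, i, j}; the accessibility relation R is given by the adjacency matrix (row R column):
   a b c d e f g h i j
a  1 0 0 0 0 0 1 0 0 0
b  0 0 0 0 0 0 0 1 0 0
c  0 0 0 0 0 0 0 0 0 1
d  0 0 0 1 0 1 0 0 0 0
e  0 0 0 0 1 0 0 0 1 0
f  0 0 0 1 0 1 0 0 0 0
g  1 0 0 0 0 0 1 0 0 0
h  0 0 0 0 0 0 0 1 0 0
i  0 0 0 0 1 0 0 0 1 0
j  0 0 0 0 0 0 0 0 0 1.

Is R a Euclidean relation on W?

Yes

Euclidean: yes — any two successors of a common world are R-related.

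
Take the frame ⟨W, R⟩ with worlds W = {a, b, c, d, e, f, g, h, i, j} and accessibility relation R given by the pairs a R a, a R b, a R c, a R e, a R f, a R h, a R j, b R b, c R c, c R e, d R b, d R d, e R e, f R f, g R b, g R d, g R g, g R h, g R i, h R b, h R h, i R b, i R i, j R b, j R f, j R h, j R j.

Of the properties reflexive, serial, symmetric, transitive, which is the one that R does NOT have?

symmetric

Reflexive: yes — every world is R-related to itself.
Serial: yes — every world has a successor (e.g. a R a).
Symmetric: no — a R b but not b R a.
Transitive: yes — every two-step R-path is closed by a direct edge.
Only symmetric fails.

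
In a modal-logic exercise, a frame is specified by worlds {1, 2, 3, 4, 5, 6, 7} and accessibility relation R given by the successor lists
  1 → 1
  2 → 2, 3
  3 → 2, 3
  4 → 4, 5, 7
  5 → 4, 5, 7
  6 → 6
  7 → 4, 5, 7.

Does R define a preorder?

Reflexive: yes — every world is R-related to itself.
Transitive: yes — every two-step R-path is closed by a direct edge.
So R is a preorder.

Yes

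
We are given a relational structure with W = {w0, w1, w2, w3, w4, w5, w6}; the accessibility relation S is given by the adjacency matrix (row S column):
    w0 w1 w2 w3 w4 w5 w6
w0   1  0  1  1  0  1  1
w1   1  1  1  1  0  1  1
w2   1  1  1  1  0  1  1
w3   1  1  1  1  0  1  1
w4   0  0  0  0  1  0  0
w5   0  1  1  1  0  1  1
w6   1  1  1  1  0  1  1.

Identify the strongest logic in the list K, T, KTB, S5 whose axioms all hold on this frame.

Reflexive (axiom T): yes — every world is S-related to itself.
Symmetric (axiom B): no — w0 S w5 but not w5 S w0.
Euclidean (axiom 5): no — w1 S w5 and w1 S w0, but not w5 S w0.
So F validates K, T; KTB would additionally require S to be symmetric. The strongest is T.

T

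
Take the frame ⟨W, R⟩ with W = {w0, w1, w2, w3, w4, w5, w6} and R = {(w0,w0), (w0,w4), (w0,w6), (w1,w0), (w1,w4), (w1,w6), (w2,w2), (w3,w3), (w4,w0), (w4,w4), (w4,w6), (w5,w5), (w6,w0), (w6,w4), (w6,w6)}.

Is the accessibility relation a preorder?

Reflexive: no — w1 is not related to itself.
Transitive: yes — every two-step R-path is closed by a direct edge.
So R is not a preorder.

No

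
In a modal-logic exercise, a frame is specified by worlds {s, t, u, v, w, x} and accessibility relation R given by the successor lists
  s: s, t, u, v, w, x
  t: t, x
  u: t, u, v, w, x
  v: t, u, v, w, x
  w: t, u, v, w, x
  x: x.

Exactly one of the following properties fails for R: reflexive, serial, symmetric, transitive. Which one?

symmetric

Reflexive: yes — every world is R-related to itself.
Serial: yes — every world has a successor (e.g. s R s).
Symmetric: no — s R t but not t R s.
Transitive: yes — every two-step R-path is closed by a direct edge.
Only symmetric fails.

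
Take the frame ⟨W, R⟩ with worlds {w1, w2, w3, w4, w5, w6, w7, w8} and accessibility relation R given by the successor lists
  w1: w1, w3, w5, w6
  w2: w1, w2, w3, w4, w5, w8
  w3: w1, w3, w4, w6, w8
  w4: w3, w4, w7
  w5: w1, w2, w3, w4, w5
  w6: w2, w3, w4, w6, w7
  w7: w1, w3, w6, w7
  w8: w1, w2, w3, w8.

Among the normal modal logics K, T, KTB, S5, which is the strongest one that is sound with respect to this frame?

Reflexive (axiom T): yes — every world is R-related to itself.
Symmetric (axiom B): no — w1 R w6 but not w6 R w1.
Euclidean (axiom 5): no — w1 R w3 and w1 R w5, but not w3 R w5.
So F validates K, T; KTB would additionally require R to be symmetric. The strongest is T.

T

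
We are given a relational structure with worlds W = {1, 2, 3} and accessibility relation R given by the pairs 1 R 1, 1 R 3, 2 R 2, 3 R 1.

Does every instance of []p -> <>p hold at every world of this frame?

Axiom D corresponds to the accessibility relation being serial.
Serial: yes — every world has a successor (e.g. 1 R 1).

Yes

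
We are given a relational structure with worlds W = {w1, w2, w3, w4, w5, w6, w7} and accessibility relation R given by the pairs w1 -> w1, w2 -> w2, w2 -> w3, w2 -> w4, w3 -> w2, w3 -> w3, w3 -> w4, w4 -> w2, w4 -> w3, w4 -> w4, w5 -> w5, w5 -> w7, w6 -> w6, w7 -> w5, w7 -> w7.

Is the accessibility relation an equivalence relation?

Reflexive: yes — every world is R-related to itself.
Symmetric: yes — every pair in R has its reverse in R.
Transitive: yes — every two-step R-path is closed by a direct edge.
So R is an equivalence relation.

Yes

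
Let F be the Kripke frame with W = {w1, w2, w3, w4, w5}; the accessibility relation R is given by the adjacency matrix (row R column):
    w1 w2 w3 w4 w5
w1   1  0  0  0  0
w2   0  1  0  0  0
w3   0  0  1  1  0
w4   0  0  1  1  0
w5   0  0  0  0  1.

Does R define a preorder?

Reflexive: yes — every world is R-related to itself.
Transitive: yes — every two-step R-path is closed by a direct edge.
So R is a preorder.

Yes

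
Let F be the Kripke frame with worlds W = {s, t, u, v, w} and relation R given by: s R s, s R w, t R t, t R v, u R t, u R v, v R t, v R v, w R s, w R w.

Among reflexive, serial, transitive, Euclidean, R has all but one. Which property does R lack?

reflexive

Reflexive: no — u is not related to itself.
Serial: yes — every world has a successor (e.g. s R s).
Transitive: yes — every two-step R-path is closed by a direct edge.
Euclidean: yes — any two successors of a common world are R-related.
Only reflexive fails.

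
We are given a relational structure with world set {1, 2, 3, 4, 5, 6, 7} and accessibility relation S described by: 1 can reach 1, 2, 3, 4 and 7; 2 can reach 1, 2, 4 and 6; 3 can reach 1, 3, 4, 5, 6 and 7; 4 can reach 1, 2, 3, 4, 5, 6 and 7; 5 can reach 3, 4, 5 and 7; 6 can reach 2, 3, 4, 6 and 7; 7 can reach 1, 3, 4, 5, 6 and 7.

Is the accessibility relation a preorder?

No

Reflexive: yes — every world is S-related to itself.
Transitive: no — 1 S 2 and 2 S 6, but not 1 S 6.
So S is not a preorder.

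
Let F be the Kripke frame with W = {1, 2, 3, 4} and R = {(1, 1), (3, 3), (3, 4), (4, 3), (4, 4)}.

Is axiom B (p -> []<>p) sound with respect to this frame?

Yes

Axiom B corresponds to the accessibility relation being symmetric.
Symmetric: yes — every pair in R has its reverse in R.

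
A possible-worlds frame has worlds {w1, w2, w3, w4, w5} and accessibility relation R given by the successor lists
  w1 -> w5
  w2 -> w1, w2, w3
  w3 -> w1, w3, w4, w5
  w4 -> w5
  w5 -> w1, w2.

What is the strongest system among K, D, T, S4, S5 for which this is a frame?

D

Serial (axiom D): yes — every world has a successor (e.g. w1 R w5).
Reflexive (axiom T): no — w1 is not related to itself.
Transitive (axiom 4): no — w1 R w5 and w5 R w2, but not w1 R w2.
Euclidean (axiom 5): no — w2 R w1 and w2 R w3, but not w1 R w3.
So F validates K, D; T would additionally require R to be reflexive. The strongest is D.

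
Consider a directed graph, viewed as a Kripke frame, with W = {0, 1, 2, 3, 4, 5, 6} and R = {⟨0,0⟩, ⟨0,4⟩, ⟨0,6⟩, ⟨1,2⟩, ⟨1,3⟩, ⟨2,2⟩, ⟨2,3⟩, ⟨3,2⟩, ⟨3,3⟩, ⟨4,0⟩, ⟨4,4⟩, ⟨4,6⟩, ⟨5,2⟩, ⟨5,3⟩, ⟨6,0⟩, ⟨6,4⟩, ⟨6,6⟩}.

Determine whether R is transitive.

Yes

Transitive: yes — every two-step R-path is closed by a direct edge.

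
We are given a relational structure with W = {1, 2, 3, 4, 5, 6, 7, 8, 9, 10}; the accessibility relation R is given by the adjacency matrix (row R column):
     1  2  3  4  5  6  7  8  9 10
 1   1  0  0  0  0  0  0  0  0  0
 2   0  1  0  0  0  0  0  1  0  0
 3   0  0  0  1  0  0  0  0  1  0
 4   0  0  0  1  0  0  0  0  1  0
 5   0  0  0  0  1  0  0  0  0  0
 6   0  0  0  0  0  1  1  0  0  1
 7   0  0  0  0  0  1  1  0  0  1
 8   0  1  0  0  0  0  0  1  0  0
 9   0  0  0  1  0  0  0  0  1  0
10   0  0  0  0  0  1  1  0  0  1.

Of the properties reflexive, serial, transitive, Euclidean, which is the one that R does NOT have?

reflexive

Reflexive: no — 3 is not related to itself.
Serial: yes — every world has a successor (e.g. 1 R 1).
Transitive: yes — every two-step R-path is closed by a direct edge.
Euclidean: yes — any two successors of a common world are R-related.
Only reflexive fails.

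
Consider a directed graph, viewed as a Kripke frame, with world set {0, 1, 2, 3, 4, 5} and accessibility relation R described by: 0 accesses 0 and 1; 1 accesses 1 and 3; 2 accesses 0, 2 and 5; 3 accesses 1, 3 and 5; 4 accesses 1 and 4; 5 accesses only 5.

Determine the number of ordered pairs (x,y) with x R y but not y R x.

Enumerating: (0,1), (2,0), (2,5), (3,5), (4,1).

5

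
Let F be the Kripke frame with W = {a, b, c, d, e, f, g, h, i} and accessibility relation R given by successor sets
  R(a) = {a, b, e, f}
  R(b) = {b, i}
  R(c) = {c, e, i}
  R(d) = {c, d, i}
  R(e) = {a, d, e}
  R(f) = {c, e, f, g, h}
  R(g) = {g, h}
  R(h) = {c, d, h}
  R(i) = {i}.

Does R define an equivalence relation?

Reflexive: yes — every world is R-related to itself.
Symmetric: no — a R b but not b R a.
Transitive: no — a R b and b R i, but not a R i.
So R is not an equivalence relation.

No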